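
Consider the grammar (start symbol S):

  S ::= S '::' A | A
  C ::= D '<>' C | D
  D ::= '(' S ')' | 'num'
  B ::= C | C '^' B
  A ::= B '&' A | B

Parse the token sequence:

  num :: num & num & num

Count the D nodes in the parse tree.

[S [S [A [B [C [D num]]]]] :: [A [B [C [D num]]] & [A [B [C [D num]]] & [A [B [C [D num]]]]]]]

4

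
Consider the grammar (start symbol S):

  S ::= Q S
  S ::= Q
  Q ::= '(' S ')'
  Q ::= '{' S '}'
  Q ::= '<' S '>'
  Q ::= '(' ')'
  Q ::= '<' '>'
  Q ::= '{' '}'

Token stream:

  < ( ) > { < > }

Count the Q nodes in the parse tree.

[S [Q < [S [Q ( )]] >] [S [Q { [S [Q < >]] }]]]

4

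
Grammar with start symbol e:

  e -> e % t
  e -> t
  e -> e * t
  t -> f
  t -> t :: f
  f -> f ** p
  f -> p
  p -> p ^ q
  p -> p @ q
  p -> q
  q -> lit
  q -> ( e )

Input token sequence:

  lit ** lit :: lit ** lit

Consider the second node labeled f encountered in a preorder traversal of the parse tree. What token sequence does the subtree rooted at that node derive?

[e [t [t [f [f [p [q lit]]] ** [p [q lit]]]] :: [f [f [p [q lit]]] ** [p [q lit]]]]]

lit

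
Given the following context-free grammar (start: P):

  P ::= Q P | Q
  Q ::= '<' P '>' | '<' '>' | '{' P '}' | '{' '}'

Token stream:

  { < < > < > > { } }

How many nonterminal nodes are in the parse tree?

10

[P [Q { [P [Q < [P [Q < >] [P [Q < >]]] >] [P [Q { }]]] }]]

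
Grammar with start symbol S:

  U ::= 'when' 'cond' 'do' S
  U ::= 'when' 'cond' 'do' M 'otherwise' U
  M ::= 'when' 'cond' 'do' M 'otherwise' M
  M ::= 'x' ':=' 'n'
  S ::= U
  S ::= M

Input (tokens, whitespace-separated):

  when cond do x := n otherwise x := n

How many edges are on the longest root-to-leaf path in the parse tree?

3

[S [M when cond do [M x := n] otherwise [M x := n]]]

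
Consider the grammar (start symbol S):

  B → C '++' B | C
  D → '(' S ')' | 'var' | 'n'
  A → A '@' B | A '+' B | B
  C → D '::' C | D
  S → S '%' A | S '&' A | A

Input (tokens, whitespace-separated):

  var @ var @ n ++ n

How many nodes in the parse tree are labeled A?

[S [A [A [A [B [C [D var]]]] @ [B [C [D var]]]] @ [B [C [D n]] ++ [B [C [D n]]]]]]

3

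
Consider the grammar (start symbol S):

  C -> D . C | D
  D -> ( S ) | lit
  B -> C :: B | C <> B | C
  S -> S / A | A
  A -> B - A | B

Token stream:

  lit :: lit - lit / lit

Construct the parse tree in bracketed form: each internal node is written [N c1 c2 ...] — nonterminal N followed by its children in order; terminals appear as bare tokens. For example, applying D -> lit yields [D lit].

[S [S [A [B [C [D lit]] :: [B [C [D lit]]]] - [A [B [C [D lit]]]]]] / [A [B [C [D lit]]]]]

S
S / A
A / A
B - A / A
C :: B - A / A
D :: B - A / A
lit :: B - A / A
lit :: C - A / A
lit :: D - A / A
lit :: lit - A / A
lit :: lit - B / A
lit :: lit - C / A
lit :: lit - D / A
lit :: lit - lit / A
lit :: lit - lit / B
lit :: lit - lit / C
lit :: lit - lit / D
lit :: lit - lit / lit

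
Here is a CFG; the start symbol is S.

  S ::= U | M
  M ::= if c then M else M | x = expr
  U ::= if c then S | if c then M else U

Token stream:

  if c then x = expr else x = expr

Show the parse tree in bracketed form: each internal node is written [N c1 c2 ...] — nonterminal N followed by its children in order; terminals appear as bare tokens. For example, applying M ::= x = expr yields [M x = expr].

[S [M if c then [M x = expr] else [M x = expr]]]

S
M
if c then M else M
if c then x = expr else M
if c then x = expr else x = expr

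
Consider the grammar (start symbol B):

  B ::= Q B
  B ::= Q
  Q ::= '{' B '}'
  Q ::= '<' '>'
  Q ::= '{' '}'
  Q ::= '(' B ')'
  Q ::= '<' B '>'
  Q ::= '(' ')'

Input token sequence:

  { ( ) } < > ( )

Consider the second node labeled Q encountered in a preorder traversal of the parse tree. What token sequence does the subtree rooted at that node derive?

[B [Q { [B [Q ( )]] }] [B [Q < >] [B [Q ( )]]]]

( )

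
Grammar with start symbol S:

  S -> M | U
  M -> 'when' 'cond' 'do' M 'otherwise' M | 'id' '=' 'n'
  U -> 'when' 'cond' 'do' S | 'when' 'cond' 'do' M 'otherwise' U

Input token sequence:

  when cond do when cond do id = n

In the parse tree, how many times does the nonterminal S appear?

3

[S [U when cond do [S [U when cond do [S [M id = n]]]]]]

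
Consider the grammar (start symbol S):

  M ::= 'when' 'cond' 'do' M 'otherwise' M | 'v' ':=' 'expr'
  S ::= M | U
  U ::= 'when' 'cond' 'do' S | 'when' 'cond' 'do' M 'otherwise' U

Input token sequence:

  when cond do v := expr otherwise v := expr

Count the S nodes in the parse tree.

[S [M when cond do [M v := expr] otherwise [M v := expr]]]

1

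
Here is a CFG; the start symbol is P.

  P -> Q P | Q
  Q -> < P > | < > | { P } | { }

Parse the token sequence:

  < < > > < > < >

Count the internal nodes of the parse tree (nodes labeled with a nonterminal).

[P [Q < [P [Q < >]] >] [P [Q < >] [P [Q < >]]]]

8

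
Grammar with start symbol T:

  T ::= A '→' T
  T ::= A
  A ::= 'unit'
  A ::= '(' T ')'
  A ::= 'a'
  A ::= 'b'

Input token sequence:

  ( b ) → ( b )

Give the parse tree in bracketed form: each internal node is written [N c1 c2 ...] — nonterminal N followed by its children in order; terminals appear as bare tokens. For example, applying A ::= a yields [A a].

[T [A ( [T [A b]] )] → [T [A ( [T [A b]] )]]]

T
A → T
( T ) → T
( A ) → T
( b ) → T
( b ) → A
( b ) → ( T )
( b ) → ( A )
( b ) → ( b )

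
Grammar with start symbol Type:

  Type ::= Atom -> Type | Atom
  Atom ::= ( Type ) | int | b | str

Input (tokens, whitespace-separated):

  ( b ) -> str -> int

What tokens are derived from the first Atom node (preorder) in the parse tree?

( b )

[Type [Atom ( [Type [Atom b]] )] -> [Type [Atom str] -> [Type [Atom int]]]]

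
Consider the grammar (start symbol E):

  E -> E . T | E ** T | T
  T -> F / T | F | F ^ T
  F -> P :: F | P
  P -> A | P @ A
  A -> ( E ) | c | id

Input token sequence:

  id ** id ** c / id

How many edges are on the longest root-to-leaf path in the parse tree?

7

[E [E [E [T [F [P [A id]]]]] ** [T [F [P [A id]]]]] ** [T [F [P [A c]]] / [T [F [P [A id]]]]]]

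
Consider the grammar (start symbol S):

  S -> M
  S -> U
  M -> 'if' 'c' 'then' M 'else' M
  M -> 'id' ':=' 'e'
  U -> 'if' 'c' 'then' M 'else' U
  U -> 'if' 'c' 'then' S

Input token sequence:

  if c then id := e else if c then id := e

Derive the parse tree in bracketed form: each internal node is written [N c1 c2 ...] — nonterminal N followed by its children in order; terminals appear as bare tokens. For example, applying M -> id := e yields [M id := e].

[S [U if c then [M id := e] else [U if c then [S [M id := e]]]]]

S
U
if c then M else U
if c then id := e else U
if c then id := e else if c then S
if c then id := e else if c then M
if c then id := e else if c then id := e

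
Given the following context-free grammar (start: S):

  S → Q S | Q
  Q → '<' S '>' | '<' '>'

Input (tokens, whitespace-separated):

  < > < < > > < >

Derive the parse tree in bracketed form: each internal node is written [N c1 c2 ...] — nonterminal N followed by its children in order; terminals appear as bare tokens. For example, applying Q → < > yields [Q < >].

[S [Q < >] [S [Q < [S [Q < >]] >] [S [Q < >]]]]

S
Q S
< > S
< > Q S
< > < S > S
< > < Q > S
< > < < > > S
< > < < > > Q
< > < < > > < >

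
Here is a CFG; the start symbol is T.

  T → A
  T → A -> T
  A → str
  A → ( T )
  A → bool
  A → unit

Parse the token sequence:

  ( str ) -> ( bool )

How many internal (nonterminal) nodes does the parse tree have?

[T [A ( [T [A str]] )] -> [T [A ( [T [A bool]] )]]]

8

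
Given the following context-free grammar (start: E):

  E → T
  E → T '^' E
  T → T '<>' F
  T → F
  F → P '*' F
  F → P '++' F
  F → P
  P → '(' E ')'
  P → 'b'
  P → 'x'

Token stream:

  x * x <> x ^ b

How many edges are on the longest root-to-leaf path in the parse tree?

6

[E [T [T [F [P x] * [F [P x]]]] <> [F [P x]]] ^ [E [T [F [P b]]]]]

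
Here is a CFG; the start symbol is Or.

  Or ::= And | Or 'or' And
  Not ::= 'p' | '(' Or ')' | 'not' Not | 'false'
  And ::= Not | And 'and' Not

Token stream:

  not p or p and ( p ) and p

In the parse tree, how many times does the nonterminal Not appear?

[Or [Or [And [Not not [Not p]]]] or [And [And [And [Not p]] and [Not ( [Or [And [Not p]]] )]] and [Not p]]]

6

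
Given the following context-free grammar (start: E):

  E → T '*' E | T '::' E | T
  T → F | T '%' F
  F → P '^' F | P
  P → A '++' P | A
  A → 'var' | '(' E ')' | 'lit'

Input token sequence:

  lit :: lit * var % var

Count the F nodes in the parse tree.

4

[E [T [F [P [A lit]]]] :: [E [T [F [P [A lit]]]] * [E [T [T [F [P [A var]]]] % [F [P [A var]]]]]]]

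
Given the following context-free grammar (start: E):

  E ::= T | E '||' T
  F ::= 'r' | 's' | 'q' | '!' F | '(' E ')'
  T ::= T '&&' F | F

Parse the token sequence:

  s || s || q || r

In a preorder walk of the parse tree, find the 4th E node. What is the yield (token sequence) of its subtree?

[E [E [E [E [T [F s]]] || [T [F s]]] || [T [F q]]] || [T [F r]]]

s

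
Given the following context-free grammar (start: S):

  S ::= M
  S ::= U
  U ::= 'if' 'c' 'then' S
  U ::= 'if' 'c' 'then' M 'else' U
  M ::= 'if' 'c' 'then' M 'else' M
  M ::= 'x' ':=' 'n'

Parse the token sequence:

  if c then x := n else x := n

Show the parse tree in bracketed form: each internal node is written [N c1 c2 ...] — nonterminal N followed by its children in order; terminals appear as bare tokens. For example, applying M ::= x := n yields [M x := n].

S
M
if c then M else M
if c then x := n else M
if c then x := n else x := n

[S [M if c then [M x := n] else [M x := n]]]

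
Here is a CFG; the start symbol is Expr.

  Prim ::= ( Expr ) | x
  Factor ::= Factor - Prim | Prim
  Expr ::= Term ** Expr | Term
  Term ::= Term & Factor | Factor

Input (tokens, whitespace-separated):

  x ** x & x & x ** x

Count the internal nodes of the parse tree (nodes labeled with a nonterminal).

18

[Expr [Term [Factor [Prim x]]] ** [Expr [Term [Term [Term [Factor [Prim x]]] & [Factor [Prim x]]] & [Factor [Prim x]]] ** [Expr [Term [Factor [Prim x]]]]]]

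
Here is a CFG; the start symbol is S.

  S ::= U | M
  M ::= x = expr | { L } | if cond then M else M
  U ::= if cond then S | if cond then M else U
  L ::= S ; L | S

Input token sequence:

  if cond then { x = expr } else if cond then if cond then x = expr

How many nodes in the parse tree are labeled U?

3

[S [U if cond then [M { [L [S [M x = expr]]] }] else [U if cond then [S [U if cond then [S [M x = expr]]]]]]]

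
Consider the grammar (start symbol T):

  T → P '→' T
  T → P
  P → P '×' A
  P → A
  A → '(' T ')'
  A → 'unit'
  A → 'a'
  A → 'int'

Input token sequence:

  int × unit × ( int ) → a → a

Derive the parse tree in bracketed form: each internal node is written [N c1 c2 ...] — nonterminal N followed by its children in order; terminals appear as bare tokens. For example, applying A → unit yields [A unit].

T
P → T
P × A → T
P × A × A → T
A × A × A → T
int × A × A → T
int × unit × A → T
int × unit × ( T ) → T
int × unit × ( P ) → T
int × unit × ( A ) → T
int × unit × ( int ) → T
int × unit × ( int ) → P → T
int × unit × ( int ) → A → T
int × unit × ( int ) → a → T
int × unit × ( int ) → a → P
int × unit × ( int ) → a → A
int × unit × ( int ) → a → a

[T [P [P [P [A int]] × [A unit]] × [A ( [T [P [A int]]] )]] → [T [P [A a]] → [T [P [A a]]]]]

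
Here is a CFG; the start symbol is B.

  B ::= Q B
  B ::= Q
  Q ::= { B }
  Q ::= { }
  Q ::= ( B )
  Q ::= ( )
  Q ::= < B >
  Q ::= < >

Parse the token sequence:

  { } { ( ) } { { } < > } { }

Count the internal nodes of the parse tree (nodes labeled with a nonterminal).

[B [Q { }] [B [Q { [B [Q ( )]] }] [B [Q { [B [Q { }] [B [Q < >]]] }] [B [Q { }]]]]]

14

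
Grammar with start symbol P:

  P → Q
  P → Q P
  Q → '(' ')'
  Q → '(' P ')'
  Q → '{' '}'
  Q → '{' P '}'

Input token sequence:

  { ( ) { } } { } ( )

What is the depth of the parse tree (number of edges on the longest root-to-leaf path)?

5

[P [Q { [P [Q ( )] [P [Q { }]]] }] [P [Q { }] [P [Q ( )]]]]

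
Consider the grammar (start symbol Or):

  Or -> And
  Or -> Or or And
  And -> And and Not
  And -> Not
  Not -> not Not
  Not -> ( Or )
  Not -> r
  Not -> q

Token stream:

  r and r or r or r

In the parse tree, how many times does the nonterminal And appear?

4

[Or [Or [Or [And [And [Not r]] and [Not r]]] or [And [Not r]]] or [And [Not r]]]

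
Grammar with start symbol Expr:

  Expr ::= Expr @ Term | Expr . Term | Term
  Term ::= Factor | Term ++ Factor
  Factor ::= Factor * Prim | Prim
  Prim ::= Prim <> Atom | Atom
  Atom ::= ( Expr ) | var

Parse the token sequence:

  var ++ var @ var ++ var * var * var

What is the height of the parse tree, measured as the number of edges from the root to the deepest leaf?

[Expr [Expr [Term [Term [Factor [Prim [Atom var]]]] ++ [Factor [Prim [Atom var]]]]] @ [Term [Term [Factor [Prim [Atom var]]]] ++ [Factor [Factor [Factor [Prim [Atom var]]] * [Prim [Atom var]]] * [Prim [Atom var]]]]]

7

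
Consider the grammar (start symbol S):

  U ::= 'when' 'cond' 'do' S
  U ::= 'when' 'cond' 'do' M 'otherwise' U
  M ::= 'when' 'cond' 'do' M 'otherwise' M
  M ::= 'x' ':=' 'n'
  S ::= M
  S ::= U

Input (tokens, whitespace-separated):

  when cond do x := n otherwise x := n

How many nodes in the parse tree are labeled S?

1

[S [M when cond do [M x := n] otherwise [M x := n]]]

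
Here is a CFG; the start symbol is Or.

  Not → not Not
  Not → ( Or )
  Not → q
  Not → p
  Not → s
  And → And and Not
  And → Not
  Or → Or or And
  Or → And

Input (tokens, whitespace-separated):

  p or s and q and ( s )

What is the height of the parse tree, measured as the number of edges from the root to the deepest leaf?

[Or [Or [And [Not p]]] or [And [And [And [Not s]] and [Not q]] and [Not ( [Or [And [Not s]]] )]]]

6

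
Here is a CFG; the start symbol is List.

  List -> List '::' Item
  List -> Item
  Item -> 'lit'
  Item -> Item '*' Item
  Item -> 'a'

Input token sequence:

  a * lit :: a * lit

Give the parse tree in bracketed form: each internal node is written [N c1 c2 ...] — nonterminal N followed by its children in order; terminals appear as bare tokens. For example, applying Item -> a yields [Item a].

List
List :: Item
Item :: Item
Item * Item :: Item
a * Item :: Item
a * lit :: Item
a * lit :: Item * Item
a * lit :: a * Item
a * lit :: a * lit

[List [List [Item [Item a] * [Item lit]]] :: [Item [Item a] * [Item lit]]]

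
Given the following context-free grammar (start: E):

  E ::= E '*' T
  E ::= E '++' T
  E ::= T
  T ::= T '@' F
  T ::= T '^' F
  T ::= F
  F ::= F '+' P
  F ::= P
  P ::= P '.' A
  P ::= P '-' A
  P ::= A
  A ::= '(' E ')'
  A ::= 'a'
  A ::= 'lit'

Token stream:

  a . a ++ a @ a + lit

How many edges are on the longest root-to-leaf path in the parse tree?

7

[E [E [T [F [P [P [A a]] . [A a]]]]] ++ [T [T [F [P [A a]]]] @ [F [F [P [A a]]] + [P [A lit]]]]]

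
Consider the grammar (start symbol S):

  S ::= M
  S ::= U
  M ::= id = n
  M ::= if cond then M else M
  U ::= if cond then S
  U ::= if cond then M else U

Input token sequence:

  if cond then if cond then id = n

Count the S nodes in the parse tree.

[S [U if cond then [S [U if cond then [S [M id = n]]]]]]

3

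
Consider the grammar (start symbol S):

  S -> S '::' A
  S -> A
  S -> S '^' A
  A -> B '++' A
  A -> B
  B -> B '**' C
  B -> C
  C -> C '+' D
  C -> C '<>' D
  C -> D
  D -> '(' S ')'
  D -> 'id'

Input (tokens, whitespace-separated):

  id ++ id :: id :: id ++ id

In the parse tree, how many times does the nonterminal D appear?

[S [S [S [A [B [C [D id]]] ++ [A [B [C [D id]]]]]] :: [A [B [C [D id]]]]] :: [A [B [C [D id]]] ++ [A [B [C [D id]]]]]]

5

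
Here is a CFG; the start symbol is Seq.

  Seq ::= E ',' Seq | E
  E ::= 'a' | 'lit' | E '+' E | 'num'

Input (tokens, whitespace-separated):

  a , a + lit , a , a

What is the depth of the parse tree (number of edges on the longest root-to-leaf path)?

5

[Seq [E a] , [Seq [E [E a] + [E lit]] , [Seq [E a] , [Seq [E a]]]]]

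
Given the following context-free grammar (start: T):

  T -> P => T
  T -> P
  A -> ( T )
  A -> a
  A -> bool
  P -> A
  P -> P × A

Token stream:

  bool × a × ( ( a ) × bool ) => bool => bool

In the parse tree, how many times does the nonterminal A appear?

8

[T [P [P [P [A bool]] × [A a]] × [A ( [T [P [P [A ( [T [P [A a]]] )]] × [A bool]]] )]] => [T [P [A bool]] => [T [P [A bool]]]]]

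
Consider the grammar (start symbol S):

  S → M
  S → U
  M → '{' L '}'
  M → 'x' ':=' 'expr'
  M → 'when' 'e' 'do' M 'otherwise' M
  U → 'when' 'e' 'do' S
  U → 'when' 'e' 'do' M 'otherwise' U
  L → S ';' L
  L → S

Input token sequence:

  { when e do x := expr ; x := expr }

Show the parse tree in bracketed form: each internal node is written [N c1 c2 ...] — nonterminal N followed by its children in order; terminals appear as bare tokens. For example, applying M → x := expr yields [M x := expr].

[S [M { [L [S [U when e do [S [M x := expr]]]] ; [L [S [M x := expr]]]] }]]

S
M
{ L }
{ S ; L }
{ U ; L }
{ when e do S ; L }
{ when e do M ; L }
{ when e do x := expr ; L }
{ when e do x := expr ; S }
{ when e do x := expr ; M }
{ when e do x := expr ; x := expr }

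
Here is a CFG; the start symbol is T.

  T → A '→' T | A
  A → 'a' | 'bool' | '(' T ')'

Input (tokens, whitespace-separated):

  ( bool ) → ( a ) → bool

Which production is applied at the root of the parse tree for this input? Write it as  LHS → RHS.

T → A '→' T

[T [A ( [T [A bool]] )] → [T [A ( [T [A a]] )] → [T [A bool]]]]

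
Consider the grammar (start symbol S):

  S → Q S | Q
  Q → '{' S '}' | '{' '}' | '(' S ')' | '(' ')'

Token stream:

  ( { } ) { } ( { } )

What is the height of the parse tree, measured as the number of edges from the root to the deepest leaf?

[S [Q ( [S [Q { }]] )] [S [Q { }] [S [Q ( [S [Q { }]] )]]]]

6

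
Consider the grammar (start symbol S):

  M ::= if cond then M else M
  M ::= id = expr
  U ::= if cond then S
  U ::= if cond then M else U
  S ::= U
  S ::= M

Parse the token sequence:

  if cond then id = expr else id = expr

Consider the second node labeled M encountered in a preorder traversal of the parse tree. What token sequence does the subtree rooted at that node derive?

id = expr

[S [M if cond then [M id = expr] else [M id = expr]]]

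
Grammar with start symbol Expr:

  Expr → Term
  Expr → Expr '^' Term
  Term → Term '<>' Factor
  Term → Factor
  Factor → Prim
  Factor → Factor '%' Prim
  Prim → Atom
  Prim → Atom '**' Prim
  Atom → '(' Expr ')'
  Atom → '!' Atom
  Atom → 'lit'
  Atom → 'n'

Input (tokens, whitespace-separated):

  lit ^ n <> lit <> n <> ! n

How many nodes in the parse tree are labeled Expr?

[Expr [Expr [Term [Factor [Prim [Atom lit]]]]] ^ [Term [Term [Term [Term [Factor [Prim [Atom n]]]] <> [Factor [Prim [Atom lit]]]] <> [Factor [Prim [Atom n]]]] <> [Factor [Prim [Atom ! [Atom n]]]]]]

2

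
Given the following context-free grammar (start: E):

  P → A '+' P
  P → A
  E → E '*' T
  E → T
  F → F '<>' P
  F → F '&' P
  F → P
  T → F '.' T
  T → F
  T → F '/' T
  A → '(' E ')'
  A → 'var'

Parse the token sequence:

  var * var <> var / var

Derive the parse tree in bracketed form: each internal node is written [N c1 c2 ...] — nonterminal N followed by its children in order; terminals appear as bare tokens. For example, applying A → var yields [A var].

E
E * T
T * T
F * T
P * T
A * T
var * T
var * F / T
var * F <> P / T
var * P <> P / T
var * A <> P / T
var * var <> P / T
var * var <> A / T
var * var <> var / T
var * var <> var / F
var * var <> var / P
var * var <> var / A
var * var <> var / var

[E [E [T [F [P [A var]]]]] * [T [F [F [P [A var]]] <> [P [A var]]] / [T [F [P [A var]]]]]]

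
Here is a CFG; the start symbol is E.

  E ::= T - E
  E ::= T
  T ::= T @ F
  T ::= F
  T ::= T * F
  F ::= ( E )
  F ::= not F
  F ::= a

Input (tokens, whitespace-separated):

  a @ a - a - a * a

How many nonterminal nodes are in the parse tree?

13

[E [T [T [F a]] @ [F a]] - [E [T [F a]] - [E [T [T [F a]] * [F a]]]]]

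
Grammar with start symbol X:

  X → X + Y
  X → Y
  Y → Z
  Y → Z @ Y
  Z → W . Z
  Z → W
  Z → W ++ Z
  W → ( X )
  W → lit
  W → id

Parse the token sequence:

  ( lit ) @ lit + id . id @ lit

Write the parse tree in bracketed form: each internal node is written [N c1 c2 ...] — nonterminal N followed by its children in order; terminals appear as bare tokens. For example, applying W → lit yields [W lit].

[X [X [Y [Z [W ( [X [Y [Z [W lit]]]] )]] @ [Y [Z [W lit]]]]] + [Y [Z [W id] . [Z [W id]]] @ [Y [Z [W lit]]]]]

X
X + Y
Y + Y
Z @ Y + Y
W @ Y + Y
( X ) @ Y + Y
( Y ) @ Y + Y
( Z ) @ Y + Y
( W ) @ Y + Y
( lit ) @ Y + Y
( lit ) @ Z + Y
( lit ) @ W + Y
( lit ) @ lit + Y
( lit ) @ lit + Z @ Y
( lit ) @ lit + W . Z @ Y
( lit ) @ lit + id . Z @ Y
( lit ) @ lit + id . W @ Y
( lit ) @ lit + id . id @ Y
( lit ) @ lit + id . id @ Z
( lit ) @ lit + id . id @ W
( lit ) @ lit + id . id @ lit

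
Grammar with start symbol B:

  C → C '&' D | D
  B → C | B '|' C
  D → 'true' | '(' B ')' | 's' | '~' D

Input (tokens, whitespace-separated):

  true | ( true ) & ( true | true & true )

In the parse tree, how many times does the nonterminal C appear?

[B [B [C [D true]]] | [C [C [D ( [B [C [D true]]] )]] & [D ( [B [B [C [D true]]] | [C [C [D true]] & [D true]]] )]]]

7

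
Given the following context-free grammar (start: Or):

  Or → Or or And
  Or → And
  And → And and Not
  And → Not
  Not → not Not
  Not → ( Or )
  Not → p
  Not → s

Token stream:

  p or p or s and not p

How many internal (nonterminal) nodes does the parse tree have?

[Or [Or [Or [And [Not p]]] or [And [Not p]]] or [And [And [Not s]] and [Not not [Not p]]]]

12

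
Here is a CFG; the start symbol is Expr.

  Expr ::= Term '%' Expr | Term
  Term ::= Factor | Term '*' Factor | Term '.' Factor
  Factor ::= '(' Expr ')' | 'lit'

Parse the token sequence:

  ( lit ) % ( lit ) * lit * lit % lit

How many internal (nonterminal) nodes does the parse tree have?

19

[Expr [Term [Factor ( [Expr [Term [Factor lit]]] )]] % [Expr [Term [Term [Term [Factor ( [Expr [Term [Factor lit]]] )]] * [Factor lit]] * [Factor lit]] % [Expr [Term [Factor lit]]]]]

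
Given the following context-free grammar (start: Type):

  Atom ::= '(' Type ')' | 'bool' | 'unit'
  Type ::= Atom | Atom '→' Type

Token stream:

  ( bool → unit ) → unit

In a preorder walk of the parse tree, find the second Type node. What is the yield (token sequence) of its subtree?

[Type [Atom ( [Type [Atom bool] → [Type [Atom unit]]] )] → [Type [Atom unit]]]

bool → unit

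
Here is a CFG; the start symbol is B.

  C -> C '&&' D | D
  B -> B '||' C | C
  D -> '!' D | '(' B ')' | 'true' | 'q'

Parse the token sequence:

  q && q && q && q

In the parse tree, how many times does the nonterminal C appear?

4

[B [C [C [C [C [D q]] && [D q]] && [D q]] && [D q]]]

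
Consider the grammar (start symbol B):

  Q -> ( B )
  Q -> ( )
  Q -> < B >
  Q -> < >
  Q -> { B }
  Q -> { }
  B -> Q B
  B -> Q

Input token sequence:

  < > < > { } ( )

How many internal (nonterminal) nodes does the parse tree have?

8

[B [Q < >] [B [Q < >] [B [Q { }] [B [Q ( )]]]]]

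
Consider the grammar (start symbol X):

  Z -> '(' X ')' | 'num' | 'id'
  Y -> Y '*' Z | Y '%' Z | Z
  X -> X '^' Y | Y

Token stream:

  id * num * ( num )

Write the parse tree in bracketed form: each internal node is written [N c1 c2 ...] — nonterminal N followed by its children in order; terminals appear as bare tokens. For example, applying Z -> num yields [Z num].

[X [Y [Y [Y [Z id]] * [Z num]] * [Z ( [X [Y [Z num]]] )]]]

X
Y
Y * Z
Y * Z * Z
Z * Z * Z
id * Z * Z
id * num * Z
id * num * ( X )
id * num * ( Y )
id * num * ( Z )
id * num * ( num )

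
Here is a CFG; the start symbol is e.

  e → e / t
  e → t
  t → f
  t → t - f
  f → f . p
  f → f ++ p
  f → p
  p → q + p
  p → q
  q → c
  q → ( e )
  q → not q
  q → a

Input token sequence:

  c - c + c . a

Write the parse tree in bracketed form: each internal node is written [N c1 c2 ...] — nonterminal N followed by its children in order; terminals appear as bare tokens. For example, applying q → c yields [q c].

e
t
t - f
f - f
p - f
q - f
c - f
c - f . p
c - p . p
c - q + p . p
c - c + p . p
c - c + q . p
c - c + c . p
c - c + c . q
c - c + c . a

[e [t [t [f [p [q c]]]] - [f [f [p [q c] + [p [q c]]]] . [p [q a]]]]]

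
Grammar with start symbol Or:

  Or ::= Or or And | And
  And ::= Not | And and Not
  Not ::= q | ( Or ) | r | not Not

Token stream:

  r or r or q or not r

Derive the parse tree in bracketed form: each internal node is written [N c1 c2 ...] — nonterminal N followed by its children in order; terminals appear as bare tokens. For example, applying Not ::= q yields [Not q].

Or
Or or And
Or or And or And
Or or And or And or And
And or And or And or And
Not or And or And or And
r or And or And or And
r or Not or And or And
r or r or And or And
r or r or Not or And
r or r or q or And
r or r or q or Not
r or r or q or not Not
r or r or q or not r

[Or [Or [Or [Or [And [Not r]]] or [And [Not r]]] or [And [Not q]]] or [And [Not not [Not r]]]]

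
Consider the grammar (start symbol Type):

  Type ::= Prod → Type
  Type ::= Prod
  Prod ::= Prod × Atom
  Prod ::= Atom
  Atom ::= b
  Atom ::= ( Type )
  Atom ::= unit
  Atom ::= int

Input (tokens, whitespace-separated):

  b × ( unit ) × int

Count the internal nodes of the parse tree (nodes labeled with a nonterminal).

[Type [Prod [Prod [Prod [Atom b]] × [Atom ( [Type [Prod [Atom unit]]] )]] × [Atom int]]]

10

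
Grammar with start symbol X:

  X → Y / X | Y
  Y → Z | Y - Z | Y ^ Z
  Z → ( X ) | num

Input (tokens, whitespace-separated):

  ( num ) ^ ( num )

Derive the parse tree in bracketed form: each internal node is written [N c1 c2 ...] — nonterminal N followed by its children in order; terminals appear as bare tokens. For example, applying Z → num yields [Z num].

[X [Y [Y [Z ( [X [Y [Z num]]] )]] ^ [Z ( [X [Y [Z num]]] )]]]

X
Y
Y ^ Z
Z ^ Z
( X ) ^ Z
( Y ) ^ Z
( Z ) ^ Z
( num ) ^ Z
( num ) ^ ( X )
( num ) ^ ( Y )
( num ) ^ ( Z )
( num ) ^ ( num )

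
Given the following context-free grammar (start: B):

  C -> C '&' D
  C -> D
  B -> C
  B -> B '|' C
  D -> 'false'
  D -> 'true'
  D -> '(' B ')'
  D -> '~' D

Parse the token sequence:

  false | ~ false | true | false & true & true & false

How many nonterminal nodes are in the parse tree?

[B [B [B [B [C [D false]]] | [C [D ~ [D false]]]] | [C [D true]]] | [C [C [C [C [D false]] & [D true]] & [D true]] & [D false]]]

19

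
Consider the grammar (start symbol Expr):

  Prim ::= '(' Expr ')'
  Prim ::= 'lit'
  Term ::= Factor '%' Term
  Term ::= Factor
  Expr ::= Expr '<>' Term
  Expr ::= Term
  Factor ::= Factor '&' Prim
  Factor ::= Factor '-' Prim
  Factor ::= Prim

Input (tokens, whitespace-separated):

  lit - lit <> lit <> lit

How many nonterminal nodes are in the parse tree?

14

[Expr [Expr [Expr [Term [Factor [Factor [Prim lit]] - [Prim lit]]]] <> [Term [Factor [Prim lit]]]] <> [Term [Factor [Prim lit]]]]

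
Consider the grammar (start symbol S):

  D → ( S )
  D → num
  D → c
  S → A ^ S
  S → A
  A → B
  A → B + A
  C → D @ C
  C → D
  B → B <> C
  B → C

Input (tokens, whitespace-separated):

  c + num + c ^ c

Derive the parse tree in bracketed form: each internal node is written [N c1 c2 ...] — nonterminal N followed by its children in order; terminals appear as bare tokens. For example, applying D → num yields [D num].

[S [A [B [C [D c]]] + [A [B [C [D num]]] + [A [B [C [D c]]]]]] ^ [S [A [B [C [D c]]]]]]

S
A ^ S
B + A ^ S
C + A ^ S
D + A ^ S
c + A ^ S
c + B + A ^ S
c + C + A ^ S
c + D + A ^ S
c + num + A ^ S
c + num + B ^ S
c + num + C ^ S
c + num + D ^ S
c + num + c ^ S
c + num + c ^ A
c + num + c ^ B
c + num + c ^ C
c + num + c ^ D
c + num + c ^ c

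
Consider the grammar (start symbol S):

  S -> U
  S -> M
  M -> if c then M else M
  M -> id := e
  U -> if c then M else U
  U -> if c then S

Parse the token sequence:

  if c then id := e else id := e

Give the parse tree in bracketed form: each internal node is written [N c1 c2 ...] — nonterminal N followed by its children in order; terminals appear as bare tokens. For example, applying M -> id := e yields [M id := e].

[S [M if c then [M id := e] else [M id := e]]]

S
M
if c then M else M
if c then id := e else M
if c then id := e else id := e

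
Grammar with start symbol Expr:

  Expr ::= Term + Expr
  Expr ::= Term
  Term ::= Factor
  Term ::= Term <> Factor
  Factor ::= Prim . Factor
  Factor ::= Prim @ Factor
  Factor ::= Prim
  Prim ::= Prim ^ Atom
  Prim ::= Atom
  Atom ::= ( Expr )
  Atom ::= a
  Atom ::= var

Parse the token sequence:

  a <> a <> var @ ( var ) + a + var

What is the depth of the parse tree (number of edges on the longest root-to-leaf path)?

[Expr [Term [Term [Term [Factor [Prim [Atom a]]]] <> [Factor [Prim [Atom a]]]] <> [Factor [Prim [Atom var]] @ [Factor [Prim [Atom ( [Expr [Term [Factor [Prim [Atom var]]]]] )]]]]] + [Expr [Term [Factor [Prim [Atom a]]]] + [Expr [Term [Factor [Prim [Atom var]]]]]]]

11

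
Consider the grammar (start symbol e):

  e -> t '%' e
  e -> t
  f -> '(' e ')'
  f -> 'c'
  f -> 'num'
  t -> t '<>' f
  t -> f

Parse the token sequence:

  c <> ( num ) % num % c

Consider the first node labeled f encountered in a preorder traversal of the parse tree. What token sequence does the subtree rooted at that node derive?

c

[e [t [t [f c]] <> [f ( [e [t [f num]]] )]] % [e [t [f num]] % [e [t [f c]]]]]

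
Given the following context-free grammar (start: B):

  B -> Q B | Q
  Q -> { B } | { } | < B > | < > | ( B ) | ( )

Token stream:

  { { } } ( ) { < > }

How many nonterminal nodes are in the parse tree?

[B [Q { [B [Q { }]] }] [B [Q ( )] [B [Q { [B [Q < >]] }]]]]

10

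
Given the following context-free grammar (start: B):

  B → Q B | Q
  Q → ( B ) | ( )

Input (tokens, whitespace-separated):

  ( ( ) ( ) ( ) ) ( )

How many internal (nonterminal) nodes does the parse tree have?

[B [Q ( [B [Q ( )] [B [Q ( )] [B [Q ( )]]]] )] [B [Q ( )]]]

10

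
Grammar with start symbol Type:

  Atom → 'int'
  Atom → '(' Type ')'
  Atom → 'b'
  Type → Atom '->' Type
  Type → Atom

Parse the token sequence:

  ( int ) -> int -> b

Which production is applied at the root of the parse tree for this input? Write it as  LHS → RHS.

Type → Atom '->' Type

[Type [Atom ( [Type [Atom int]] )] -> [Type [Atom int] -> [Type [Atom b]]]]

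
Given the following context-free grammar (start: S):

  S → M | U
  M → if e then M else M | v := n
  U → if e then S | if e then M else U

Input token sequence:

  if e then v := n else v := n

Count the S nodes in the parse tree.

[S [M if e then [M v := n] else [M v := n]]]

1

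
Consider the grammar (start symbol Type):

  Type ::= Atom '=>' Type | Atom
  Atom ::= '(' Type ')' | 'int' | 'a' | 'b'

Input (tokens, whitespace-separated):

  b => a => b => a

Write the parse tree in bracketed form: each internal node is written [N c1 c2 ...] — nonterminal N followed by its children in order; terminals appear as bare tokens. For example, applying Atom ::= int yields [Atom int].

Type
Atom => Type
b => Type
b => Atom => Type
b => a => Type
b => a => Atom => Type
b => a => b => Type
b => a => b => Atom
b => a => b => a

[Type [Atom b] => [Type [Atom a] => [Type [Atom b] => [Type [Atom a]]]]]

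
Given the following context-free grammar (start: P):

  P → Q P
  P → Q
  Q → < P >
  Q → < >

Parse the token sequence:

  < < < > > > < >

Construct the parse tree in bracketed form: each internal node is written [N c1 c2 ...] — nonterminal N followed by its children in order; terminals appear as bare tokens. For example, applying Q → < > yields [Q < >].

P
Q P
< P > P
< Q > P
< < P > > P
< < Q > > P
< < < > > > P
< < < > > > Q
< < < > > > < >

[P [Q < [P [Q < [P [Q < >]] >]] >] [P [Q < >]]]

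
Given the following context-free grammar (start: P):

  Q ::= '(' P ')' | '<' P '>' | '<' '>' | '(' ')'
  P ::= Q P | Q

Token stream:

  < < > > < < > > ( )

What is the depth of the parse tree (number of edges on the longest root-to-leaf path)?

[P [Q < [P [Q < >]] >] [P [Q < [P [Q < >]] >] [P [Q ( )]]]]

5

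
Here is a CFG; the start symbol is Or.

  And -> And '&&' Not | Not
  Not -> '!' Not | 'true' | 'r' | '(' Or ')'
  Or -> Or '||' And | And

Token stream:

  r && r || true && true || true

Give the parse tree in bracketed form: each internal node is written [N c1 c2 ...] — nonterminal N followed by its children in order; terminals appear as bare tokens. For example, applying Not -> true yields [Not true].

[Or [Or [Or [And [And [Not r]] && [Not r]]] || [And [And [Not true]] && [Not true]]] || [And [Not true]]]

Or
Or || And
Or || And || And
And || And || And
And && Not || And || And
Not && Not || And || And
r && Not || And || And
r && r || And || And
r && r || And && Not || And
r && r || Not && Not || And
r && r || true && Not || And
r && r || true && true || And
r && r || true && true || Not
r && r || true && true || true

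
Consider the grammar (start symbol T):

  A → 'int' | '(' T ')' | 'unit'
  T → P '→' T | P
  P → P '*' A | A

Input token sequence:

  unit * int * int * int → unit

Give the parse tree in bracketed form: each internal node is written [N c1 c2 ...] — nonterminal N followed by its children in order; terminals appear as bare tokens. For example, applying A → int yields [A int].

T
P → T
P * A → T
P * A * A → T
P * A * A * A → T
A * A * A * A → T
unit * A * A * A → T
unit * int * A * A → T
unit * int * int * A → T
unit * int * int * int → T
unit * int * int * int → P
unit * int * int * int → A
unit * int * int * int → unit

[T [P [P [P [P [A unit]] * [A int]] * [A int]] * [A int]] → [T [P [A unit]]]]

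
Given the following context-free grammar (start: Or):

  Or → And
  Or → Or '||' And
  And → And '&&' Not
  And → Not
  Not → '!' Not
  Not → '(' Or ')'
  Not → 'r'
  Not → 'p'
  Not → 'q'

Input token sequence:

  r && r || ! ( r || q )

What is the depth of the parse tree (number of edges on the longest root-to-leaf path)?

8

[Or [Or [And [And [Not r]] && [Not r]]] || [And [Not ! [Not ( [Or [Or [And [Not r]]] || [And [Not q]]] )]]]]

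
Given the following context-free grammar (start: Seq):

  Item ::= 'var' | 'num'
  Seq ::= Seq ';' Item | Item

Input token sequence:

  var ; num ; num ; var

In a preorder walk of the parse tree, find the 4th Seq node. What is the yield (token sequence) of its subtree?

var

[Seq [Seq [Seq [Seq [Item var]] ; [Item num]] ; [Item num]] ; [Item var]]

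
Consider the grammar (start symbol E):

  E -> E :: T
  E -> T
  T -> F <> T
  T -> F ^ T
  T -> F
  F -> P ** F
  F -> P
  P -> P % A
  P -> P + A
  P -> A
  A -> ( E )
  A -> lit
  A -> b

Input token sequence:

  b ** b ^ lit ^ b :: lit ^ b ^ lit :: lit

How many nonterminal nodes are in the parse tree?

34

[E [E [E [T [F [P [A b]] ** [F [P [A b]]]] ^ [T [F [P [A lit]]] ^ [T [F [P [A b]]]]]]] :: [T [F [P [A lit]]] ^ [T [F [P [A b]]] ^ [T [F [P [A lit]]]]]]] :: [T [F [P [A lit]]]]]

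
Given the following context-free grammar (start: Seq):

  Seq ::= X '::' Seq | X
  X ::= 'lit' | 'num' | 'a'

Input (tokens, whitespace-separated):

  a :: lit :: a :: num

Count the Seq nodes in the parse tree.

4

[Seq [X a] :: [Seq [X lit] :: [Seq [X a] :: [Seq [X num]]]]]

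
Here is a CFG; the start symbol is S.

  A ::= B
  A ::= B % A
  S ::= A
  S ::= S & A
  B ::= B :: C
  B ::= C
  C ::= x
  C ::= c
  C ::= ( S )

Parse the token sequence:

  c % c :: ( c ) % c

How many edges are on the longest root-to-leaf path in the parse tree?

9

[S [A [B [C c]] % [A [B [B [C c]] :: [C ( [S [A [B [C c]]]] )]] % [A [B [C c]]]]]]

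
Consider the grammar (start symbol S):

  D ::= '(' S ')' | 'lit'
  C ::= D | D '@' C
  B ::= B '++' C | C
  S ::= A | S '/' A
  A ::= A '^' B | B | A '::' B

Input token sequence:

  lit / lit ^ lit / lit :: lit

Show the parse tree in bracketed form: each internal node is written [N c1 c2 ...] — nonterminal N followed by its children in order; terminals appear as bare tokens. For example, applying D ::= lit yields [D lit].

[S [S [S [A [B [C [D lit]]]]] / [A [A [B [C [D lit]]]] ^ [B [C [D lit]]]]] / [A [A [B [C [D lit]]]] :: [B [C [D lit]]]]]

S
S / A
S / A / A
A / A / A
B / A / A
C / A / A
D / A / A
lit / A / A
lit / A ^ B / A
lit / B ^ B / A
lit / C ^ B / A
lit / D ^ B / A
lit / lit ^ B / A
lit / lit ^ C / A
lit / lit ^ D / A
lit / lit ^ lit / A
lit / lit ^ lit / A :: B
lit / lit ^ lit / B :: B
lit / lit ^ lit / C :: B
lit / lit ^ lit / D :: B
lit / lit ^ lit / lit :: B
lit / lit ^ lit / lit :: C
lit / lit ^ lit / lit :: D
lit / lit ^ lit / lit :: lit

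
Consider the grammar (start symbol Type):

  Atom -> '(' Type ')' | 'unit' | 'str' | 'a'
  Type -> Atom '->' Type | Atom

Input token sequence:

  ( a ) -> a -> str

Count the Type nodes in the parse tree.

4

[Type [Atom ( [Type [Atom a]] )] -> [Type [Atom a] -> [Type [Atom str]]]]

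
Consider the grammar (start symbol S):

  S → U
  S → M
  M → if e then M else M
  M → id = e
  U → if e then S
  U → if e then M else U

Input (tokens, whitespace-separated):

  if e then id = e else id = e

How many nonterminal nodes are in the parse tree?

[S [M if e then [M id = e] else [M id = e]]]

4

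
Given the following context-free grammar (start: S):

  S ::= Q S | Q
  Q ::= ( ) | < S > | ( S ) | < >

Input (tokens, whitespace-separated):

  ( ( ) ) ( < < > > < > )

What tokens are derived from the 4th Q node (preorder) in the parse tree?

< < > >

[S [Q ( [S [Q ( )]] )] [S [Q ( [S [Q < [S [Q < >]] >] [S [Q < >]]] )]]]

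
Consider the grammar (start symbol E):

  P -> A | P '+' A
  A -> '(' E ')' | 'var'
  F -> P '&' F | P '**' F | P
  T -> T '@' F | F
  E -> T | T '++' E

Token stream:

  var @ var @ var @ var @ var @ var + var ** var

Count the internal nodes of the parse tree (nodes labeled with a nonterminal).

[E [T [T [T [T [T [T [F [P [A var]]]] @ [F [P [A var]]]] @ [F [P [A var]]]] @ [F [P [A var]]]] @ [F [P [A var]]]] @ [F [P [P [A var]] + [A var]] ** [F [P [A var]]]]]]

30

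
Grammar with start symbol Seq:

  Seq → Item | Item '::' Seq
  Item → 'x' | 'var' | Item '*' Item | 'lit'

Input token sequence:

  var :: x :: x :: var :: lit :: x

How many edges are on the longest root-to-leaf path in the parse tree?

7

[Seq [Item var] :: [Seq [Item x] :: [Seq [Item x] :: [Seq [Item var] :: [Seq [Item lit] :: [Seq [Item x]]]]]]]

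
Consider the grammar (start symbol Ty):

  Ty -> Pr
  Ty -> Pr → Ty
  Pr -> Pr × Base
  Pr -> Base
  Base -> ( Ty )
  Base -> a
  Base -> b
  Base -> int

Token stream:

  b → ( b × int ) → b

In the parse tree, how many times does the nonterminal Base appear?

[Ty [Pr [Base b]] → [Ty [Pr [Base ( [Ty [Pr [Pr [Base b]] × [Base int]]] )]] → [Ty [Pr [Base b]]]]]

5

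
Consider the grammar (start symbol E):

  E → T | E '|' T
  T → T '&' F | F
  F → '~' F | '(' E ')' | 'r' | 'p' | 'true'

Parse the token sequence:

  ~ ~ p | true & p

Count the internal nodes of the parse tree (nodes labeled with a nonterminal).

[E [E [T [F ~ [F ~ [F p]]]]] | [T [T [F true]] & [F p]]]

10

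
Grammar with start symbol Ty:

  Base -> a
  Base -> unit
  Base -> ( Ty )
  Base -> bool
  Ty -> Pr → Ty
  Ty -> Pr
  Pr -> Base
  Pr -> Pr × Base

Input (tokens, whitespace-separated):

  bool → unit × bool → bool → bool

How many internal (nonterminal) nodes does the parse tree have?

14

[Ty [Pr [Base bool]] → [Ty [Pr [Pr [Base unit]] × [Base bool]] → [Ty [Pr [Base bool]] → [Ty [Pr [Base bool]]]]]]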